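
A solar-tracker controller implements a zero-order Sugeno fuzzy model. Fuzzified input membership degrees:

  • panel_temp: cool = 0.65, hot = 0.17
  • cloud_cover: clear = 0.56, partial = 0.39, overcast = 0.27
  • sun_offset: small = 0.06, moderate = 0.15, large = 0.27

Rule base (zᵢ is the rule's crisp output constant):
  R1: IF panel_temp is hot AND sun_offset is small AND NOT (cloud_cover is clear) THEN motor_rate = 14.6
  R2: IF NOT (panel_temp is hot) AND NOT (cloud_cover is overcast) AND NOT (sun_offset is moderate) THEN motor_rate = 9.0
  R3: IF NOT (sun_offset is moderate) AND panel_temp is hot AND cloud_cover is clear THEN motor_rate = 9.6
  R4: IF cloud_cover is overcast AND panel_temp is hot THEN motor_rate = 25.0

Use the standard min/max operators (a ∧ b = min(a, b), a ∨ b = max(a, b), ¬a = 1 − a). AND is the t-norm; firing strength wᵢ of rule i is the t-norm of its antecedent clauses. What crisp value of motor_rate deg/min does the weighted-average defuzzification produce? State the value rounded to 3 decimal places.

11.795

R1 (z=14.6): hot=0.17, small=0.06, ¬clear=1−0.56=0.44; AND[min(a, b)] → w = 0.06
R2 (z=9.0): ¬hot=1−0.17=0.83, ¬overcast=1−0.27=0.73, ¬moderate=1−0.15=0.85; AND[min(a, b)] → w = 0.73
R3 (z=9.6): ¬moderate=1−0.15=0.85, hot=0.17, clear=0.56; AND[min(a, b)] → w = 0.17
R4 (z=25.0): overcast=0.27, hot=0.17; AND[min(a, b)] → w = 0.17
Weighted average = (0.06·14.6 + 0.73·9.0 + 0.17·9.6 + 0.17·25.0) / (0.06 + 0.73 + 0.17 + 0.17)
  = 13.3280 / 1.1300 = 11.795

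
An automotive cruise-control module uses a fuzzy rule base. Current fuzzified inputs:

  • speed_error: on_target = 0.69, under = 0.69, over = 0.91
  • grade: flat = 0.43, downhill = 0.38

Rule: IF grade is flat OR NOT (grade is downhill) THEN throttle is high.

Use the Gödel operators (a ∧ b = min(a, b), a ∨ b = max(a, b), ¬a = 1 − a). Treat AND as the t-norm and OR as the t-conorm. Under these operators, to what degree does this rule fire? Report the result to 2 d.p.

0.62

firing strength: flat=0.43, ¬downhill=1−0.38=0.62; OR[max(a, b)] → w = 0.62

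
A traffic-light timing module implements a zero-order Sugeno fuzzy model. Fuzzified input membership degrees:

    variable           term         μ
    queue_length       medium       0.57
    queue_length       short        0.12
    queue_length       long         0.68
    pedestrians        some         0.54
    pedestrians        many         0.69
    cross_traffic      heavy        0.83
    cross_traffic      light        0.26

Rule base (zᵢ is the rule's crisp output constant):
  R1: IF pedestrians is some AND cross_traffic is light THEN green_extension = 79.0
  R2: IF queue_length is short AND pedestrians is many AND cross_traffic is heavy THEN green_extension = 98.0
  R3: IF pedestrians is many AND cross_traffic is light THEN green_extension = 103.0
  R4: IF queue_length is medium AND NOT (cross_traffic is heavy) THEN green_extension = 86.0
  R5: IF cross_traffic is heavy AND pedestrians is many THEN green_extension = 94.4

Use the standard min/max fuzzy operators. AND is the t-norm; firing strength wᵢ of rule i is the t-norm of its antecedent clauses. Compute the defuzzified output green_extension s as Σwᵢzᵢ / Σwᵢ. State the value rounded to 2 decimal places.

R1 (z=79.0): some=0.54, light=0.26; AND[min(a, b)] → w = 0.26
R2 (z=98.0): short=0.12, many=0.69, heavy=0.83; AND[min(a, b)] → w = 0.12
R3 (z=103.0): many=0.69, light=0.26; AND[min(a, b)] → w = 0.26
R4 (z=86.0): medium=0.57, ¬heavy=1−0.83=0.17; AND[min(a, b)] → w = 0.17
R5 (z=94.4): heavy=0.83, many=0.69; AND[min(a, b)] → w = 0.69
Weighted average = (0.26·79.0 + 0.12·98.0 + 0.26·103.0 + 0.17·86.0 + 0.69·94.4) / (0.26 + 0.12 + 0.26 + 0.17 + 0.69)
  = 138.8360 / 1.5000 = 92.56

92.56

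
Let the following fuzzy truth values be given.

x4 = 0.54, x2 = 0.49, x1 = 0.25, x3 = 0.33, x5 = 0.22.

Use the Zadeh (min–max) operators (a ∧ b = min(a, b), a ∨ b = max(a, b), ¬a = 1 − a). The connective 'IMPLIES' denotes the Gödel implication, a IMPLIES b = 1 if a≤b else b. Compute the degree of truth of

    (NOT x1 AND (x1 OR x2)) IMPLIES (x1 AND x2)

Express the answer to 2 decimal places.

0.25

NOT x1 = 1 − 0.25 = 0.75
x1 OR x2 = max(a, b) on (0.25, 0.49) = 0.49
NOT x1 AND (x1 OR x2) = min(a, b) on (0.75, 0.49) = 0.49
x1 AND x2 = min(a, b) on (0.25, 0.49) = 0.25
(NOT x1 AND (x1 OR x2)) IMPLIES (x1 AND x2)  [Gödel: 1 if a≤b else b] with a=0.49, b=0.25 → 0.25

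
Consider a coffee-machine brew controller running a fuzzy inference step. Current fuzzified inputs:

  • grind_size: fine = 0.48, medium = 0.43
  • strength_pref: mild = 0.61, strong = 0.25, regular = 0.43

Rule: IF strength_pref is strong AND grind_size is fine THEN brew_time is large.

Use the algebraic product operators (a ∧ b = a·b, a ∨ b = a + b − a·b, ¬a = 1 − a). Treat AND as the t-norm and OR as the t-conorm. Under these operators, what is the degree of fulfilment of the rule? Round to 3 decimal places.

firing strength: strong=0.25, fine=0.48; AND[a·b] → w = 0.1200

0.120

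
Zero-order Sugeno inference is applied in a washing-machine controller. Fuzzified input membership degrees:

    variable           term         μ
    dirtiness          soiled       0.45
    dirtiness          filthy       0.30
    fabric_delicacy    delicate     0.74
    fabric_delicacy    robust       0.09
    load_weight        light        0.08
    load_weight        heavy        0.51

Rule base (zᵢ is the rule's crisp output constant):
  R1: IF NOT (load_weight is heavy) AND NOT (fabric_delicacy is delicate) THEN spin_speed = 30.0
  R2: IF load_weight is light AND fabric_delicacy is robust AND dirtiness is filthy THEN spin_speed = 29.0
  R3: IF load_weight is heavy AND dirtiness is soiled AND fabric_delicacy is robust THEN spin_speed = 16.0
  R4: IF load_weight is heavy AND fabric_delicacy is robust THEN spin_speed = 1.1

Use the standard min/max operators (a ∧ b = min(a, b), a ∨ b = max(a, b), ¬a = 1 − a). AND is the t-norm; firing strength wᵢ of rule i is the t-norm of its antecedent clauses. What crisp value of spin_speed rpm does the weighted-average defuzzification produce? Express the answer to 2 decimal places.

22.42

R1 (z=30.0): ¬heavy=1−0.51=0.49, ¬delicate=1−0.74=0.26; AND[min(a, b)] → w = 0.26
R2 (z=29.0): light=0.08, robust=0.09, filthy=0.30; AND[min(a, b)] → w = 0.08
R3 (z=16.0): heavy=0.51, soiled=0.45, robust=0.09; AND[min(a, b)] → w = 0.09
R4 (z=1.1): heavy=0.51, robust=0.09; AND[min(a, b)] → w = 0.09
Weighted average = (0.26·30.0 + 0.08·29.0 + 0.09·16.0 + 0.09·1.1) / (0.26 + 0.08 + 0.09 + 0.09)
  = 11.6590 / 0.5200 = 22.42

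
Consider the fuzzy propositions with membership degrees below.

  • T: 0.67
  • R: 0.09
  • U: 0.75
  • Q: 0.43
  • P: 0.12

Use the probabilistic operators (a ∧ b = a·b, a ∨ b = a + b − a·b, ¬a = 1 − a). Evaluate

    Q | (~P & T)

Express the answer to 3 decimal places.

0.766

~P = 1 − 0.1200 = 0.8800
~P & T = a·b on (0.8800, 0.6700) = 0.5896
Q | (~P & T) = a + b − a·b on (0.4300, 0.5896) = 0.7661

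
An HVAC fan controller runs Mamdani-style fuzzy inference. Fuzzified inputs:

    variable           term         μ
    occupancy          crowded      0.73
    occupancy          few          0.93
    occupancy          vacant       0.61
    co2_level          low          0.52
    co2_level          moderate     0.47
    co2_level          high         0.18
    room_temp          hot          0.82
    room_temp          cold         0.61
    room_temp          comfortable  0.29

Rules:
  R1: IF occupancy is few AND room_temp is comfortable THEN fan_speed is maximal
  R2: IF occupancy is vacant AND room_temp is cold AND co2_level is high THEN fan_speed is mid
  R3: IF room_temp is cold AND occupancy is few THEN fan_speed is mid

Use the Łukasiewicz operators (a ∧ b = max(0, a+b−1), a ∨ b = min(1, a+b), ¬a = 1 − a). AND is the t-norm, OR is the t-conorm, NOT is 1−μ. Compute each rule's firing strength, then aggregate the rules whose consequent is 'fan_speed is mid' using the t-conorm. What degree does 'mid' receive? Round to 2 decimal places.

R1: few=0.93, comfortable=0.29; AND[max(0, a+b−1)] → w = 0.22
R2: vacant=0.61, cold=0.61, high=0.18; AND[max(0, a+b−1)] → w = 0.00
R3: cold=0.61, few=0.93; AND[max(0, a+b−1)] → w = 0.54
Rules with consequent 'mid': {R2, R3} → strengths 0.00, 0.54
Aggregate via t-conorm [min(1, a+b)]: 0.54

0.54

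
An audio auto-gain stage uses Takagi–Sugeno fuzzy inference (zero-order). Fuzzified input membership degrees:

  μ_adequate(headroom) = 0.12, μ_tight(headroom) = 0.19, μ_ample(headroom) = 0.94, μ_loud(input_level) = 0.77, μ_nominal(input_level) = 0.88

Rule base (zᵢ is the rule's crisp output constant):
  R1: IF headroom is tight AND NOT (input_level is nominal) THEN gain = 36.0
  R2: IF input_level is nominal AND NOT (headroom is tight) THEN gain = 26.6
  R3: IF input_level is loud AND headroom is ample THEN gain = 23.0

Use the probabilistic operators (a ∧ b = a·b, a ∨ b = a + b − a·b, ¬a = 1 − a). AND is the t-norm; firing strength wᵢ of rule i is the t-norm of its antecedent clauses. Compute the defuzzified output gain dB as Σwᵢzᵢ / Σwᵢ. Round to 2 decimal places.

24.96

R1 (z=36.0): tight=0.19, ¬nominal=1−0.88=0.12; AND[a·b] → w = 0.0228
R2 (z=26.6): nominal=0.88, ¬tight=1−0.19=0.81; AND[a·b] → w = 0.7128
R3 (z=23.0): loud=0.77, ample=0.94; AND[a·b] → w = 0.7238
Weighted average = (0.0228·36.0 + 0.7128·26.6 + 0.7238·23.0) / (0.0228 + 0.7128 + 0.7238)
  = 36.4287 / 1.4594 = 24.96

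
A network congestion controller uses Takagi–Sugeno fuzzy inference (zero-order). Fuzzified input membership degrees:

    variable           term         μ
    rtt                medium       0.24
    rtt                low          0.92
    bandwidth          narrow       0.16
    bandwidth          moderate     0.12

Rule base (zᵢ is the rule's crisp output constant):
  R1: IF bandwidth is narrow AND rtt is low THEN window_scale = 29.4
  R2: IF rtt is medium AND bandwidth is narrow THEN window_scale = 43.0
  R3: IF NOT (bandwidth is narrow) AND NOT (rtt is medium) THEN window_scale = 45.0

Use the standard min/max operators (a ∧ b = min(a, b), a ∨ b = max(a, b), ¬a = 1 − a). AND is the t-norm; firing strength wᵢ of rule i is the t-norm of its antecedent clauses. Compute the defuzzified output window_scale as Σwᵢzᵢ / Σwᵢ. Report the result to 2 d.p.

42.39

R1 (z=29.4): narrow=0.16, low=0.92; AND[min(a, b)] → w = 0.16
R2 (z=43.0): medium=0.24, narrow=0.16; AND[min(a, b)] → w = 0.16
R3 (z=45.0): ¬narrow=1−0.16=0.84, ¬medium=1−0.24=0.76; AND[min(a, b)] → w = 0.76
Weighted average = (0.16·29.4 + 0.16·43.0 + 0.76·45.0) / (0.16 + 0.16 + 0.76)
  = 45.7840 / 1.0800 = 42.39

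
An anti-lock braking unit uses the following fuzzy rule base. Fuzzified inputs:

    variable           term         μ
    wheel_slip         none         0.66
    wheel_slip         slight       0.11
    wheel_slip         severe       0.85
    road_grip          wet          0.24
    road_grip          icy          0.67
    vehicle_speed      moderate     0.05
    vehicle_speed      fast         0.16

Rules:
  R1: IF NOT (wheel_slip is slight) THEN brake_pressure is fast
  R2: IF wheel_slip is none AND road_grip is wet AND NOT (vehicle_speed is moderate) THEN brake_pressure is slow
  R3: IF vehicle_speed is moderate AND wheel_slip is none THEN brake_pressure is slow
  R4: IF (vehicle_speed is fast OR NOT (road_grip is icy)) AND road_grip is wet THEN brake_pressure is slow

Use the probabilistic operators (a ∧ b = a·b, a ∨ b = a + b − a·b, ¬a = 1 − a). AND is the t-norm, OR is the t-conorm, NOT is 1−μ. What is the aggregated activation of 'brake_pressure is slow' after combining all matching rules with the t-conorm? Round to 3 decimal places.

R1: ¬slight=1−0.11=0.89 → w = 0.8900
R2: none=0.66, wet=0.24, ¬moderate=1−0.05=0.95; AND[a·b] → w = 0.1505
R3: moderate=0.05, none=0.66; AND[a·b] → w = 0.0330
R4: (fast=0.16 OR ¬icy=1−0.67=0.33) = 0.4372; AND[a·b] with wet=0.24 → w = 0.1049
Rules with consequent 'slow': {R2, R3, R4} → strengths 0.1505, 0.0330, 0.1049
Aggregate via t-conorm [a + b − a·b]: 0.2647

0.265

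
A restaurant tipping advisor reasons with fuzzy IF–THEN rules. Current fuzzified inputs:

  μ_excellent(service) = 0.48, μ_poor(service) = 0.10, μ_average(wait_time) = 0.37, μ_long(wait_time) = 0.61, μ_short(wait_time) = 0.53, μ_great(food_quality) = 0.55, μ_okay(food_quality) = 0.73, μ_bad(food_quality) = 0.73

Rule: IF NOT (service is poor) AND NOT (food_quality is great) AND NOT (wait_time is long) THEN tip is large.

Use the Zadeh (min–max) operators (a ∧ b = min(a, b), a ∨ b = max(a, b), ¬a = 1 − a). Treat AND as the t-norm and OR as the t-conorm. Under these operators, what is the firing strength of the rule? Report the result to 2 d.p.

0.39

firing strength: ¬poor=1−0.10=0.90, ¬great=1−0.55=0.45, ¬long=1−0.61=0.39; AND[min(a, b)] → w = 0.39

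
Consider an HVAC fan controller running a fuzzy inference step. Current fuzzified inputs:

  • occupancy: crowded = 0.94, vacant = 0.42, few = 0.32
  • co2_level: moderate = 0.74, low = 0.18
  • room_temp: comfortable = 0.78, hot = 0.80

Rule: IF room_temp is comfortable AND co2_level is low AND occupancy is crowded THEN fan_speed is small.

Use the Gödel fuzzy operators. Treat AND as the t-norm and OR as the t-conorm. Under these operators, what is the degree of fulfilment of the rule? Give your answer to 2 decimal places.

0.18

firing strength: comfortable=0.78, low=0.18, crowded=0.94; AND[min(a, b)] → w = 0.18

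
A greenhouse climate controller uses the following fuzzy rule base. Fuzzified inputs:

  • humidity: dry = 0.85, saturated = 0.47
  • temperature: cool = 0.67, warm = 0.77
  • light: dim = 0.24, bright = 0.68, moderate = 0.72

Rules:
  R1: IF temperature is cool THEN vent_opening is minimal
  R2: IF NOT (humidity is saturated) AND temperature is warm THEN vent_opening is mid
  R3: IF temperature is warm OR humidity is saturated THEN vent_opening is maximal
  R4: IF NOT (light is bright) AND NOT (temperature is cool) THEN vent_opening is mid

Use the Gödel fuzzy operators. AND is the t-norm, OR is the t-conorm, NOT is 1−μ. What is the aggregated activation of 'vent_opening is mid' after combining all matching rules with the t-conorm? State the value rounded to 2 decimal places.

0.53

R1: cool=0.67 → w = 0.67
R2: ¬saturated=1−0.47=0.53, warm=0.77; AND[min(a, b)] → w = 0.53
R3: warm=0.77, saturated=0.47; OR[max(a, b)] → w = 0.77
R4: ¬bright=1−0.68=0.32, ¬cool=1−0.67=0.33; AND[min(a, b)] → w = 0.32
Rules with consequent 'mid': {R2, R4} → strengths 0.53, 0.32
Aggregate via t-conorm [max(a, b)]: 0.53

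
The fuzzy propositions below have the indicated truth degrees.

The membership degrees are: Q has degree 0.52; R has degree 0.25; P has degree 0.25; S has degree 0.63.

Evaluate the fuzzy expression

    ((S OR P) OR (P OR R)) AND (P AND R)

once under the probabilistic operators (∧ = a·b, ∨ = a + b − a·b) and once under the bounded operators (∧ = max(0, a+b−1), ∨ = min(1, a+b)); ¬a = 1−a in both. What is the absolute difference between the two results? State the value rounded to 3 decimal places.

Under probabilistic:
  S OR P = a + b − a·b on (0.6300, 0.2500) = 0.7225
  P OR R = a + b − a·b on (0.2500, 0.2500) = 0.4375
  (S OR P) OR (P OR R) = a + b − a·b on (0.7225, 0.4375) = 0.8439
  P AND R = a·b on (0.2500, 0.2500) = 0.0625
  ((S OR P) OR (P OR R)) AND (P AND R) = a·b on (0.8439, 0.0625) = 0.0527
  → value = 0.0527
Under bounded:
  S OR P = min(1, a+b) on (0.63, 0.25) = 0.88
  P OR R = min(1, a+b) on (0.25, 0.25) = 0.50
  (S OR P) OR (P OR R) = min(1, a+b) on (0.88, 0.50) = 1.00
  P AND R = max(0, a+b−1) on (0.25, 0.25) = 0.00
  ((S OR P) OR (P OR R)) AND (P AND R) = max(0, a+b−1) on (1.00, 0.00) = 0.00
  → value = 0.0000
|0.0527 − 0.0000| = 0.053

0.053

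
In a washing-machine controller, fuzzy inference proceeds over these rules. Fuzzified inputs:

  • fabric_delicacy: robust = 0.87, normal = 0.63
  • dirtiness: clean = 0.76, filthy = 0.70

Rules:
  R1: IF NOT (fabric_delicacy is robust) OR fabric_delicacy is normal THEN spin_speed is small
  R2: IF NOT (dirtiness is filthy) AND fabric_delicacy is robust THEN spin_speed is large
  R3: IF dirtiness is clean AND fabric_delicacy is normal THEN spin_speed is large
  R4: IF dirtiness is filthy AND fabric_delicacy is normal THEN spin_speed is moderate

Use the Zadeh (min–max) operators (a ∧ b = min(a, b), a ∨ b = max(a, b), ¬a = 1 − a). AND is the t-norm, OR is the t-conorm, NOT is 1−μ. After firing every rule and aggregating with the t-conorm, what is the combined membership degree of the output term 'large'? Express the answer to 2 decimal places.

0.63

R1: ¬robust=1−0.87=0.13, normal=0.63; OR[max(a, b)] → w = 0.63
R2: ¬filthy=1−0.70=0.30, robust=0.87; AND[min(a, b)] → w = 0.30
R3: clean=0.76, normal=0.63; AND[min(a, b)] → w = 0.63
R4: filthy=0.70, normal=0.63; AND[min(a, b)] → w = 0.63
Rules with consequent 'large': {R2, R3} → strengths 0.30, 0.63
Aggregate via t-conorm [max(a, b)]: 0.63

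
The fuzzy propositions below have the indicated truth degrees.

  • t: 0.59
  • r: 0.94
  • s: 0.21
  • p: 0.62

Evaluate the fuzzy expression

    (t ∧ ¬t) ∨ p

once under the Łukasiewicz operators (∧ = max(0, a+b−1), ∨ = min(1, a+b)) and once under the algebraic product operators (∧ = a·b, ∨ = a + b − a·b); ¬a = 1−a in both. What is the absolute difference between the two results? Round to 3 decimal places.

Under Łukasiewicz:
  ¬t = 1 − 0.59 = 0.41
  t ∧ ¬t = max(0, a+b−1) on (0.59, 0.41) = 0.00
  (t ∧ ¬t) ∨ p = min(1, a+b) on (0.00, 0.62) = 0.62
  → value = 0.6200
Under algebraic product:
  ¬t = 1 − 0.5900 = 0.4100
  t ∧ ¬t = a·b on (0.5900, 0.4100) = 0.2419
  (t ∧ ¬t) ∨ p = a + b − a·b on (0.2419, 0.6200) = 0.7119
  → value = 0.7119
|0.6200 − 0.7119| = 0.092

0.092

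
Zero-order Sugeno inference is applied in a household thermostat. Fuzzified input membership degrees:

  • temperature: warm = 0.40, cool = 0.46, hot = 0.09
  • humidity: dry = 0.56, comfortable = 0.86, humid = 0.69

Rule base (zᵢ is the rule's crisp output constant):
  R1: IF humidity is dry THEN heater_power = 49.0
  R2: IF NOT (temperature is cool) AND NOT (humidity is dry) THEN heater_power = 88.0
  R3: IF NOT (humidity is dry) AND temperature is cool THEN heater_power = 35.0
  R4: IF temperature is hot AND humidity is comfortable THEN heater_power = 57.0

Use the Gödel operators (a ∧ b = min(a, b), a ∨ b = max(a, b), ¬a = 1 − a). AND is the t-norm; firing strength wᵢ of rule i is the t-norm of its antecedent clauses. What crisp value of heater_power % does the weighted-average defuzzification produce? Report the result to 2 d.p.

56.66

R1 (z=49.0): dry=0.56 → w = 0.56
R2 (z=88.0): ¬cool=1−0.46=0.54, ¬dry=1−0.56=0.44; AND[min(a, b)] → w = 0.44
R3 (z=35.0): ¬dry=1−0.56=0.44, cool=0.46; AND[min(a, b)] → w = 0.44
R4 (z=57.0): hot=0.09, comfortable=0.86; AND[min(a, b)] → w = 0.09
Weighted average = (0.56·49.0 + 0.44·88.0 + 0.44·35.0 + 0.09·57.0) / (0.56 + 0.44 + 0.44 + 0.09)
  = 86.6900 / 1.5300 = 56.66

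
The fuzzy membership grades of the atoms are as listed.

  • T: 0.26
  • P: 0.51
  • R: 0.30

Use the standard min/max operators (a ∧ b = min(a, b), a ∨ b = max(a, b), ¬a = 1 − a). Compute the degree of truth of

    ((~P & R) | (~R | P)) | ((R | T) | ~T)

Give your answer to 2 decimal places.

0.74

~P = 1 − 0.51 = 0.49
~P & R = min(a, b) on (0.49, 0.30) = 0.30
~R = 1 − 0.30 = 0.70
~R | P = max(a, b) on (0.70, 0.51) = 0.70
(~P & R) | (~R | P) = max(a, b) on (0.30, 0.70) = 0.70
R | T = max(a, b) on (0.30, 0.26) = 0.30
~T = 1 − 0.26 = 0.74
(R | T) | ~T = max(a, b) on (0.30, 0.74) = 0.74
((~P & R) | (~R | P)) | ((R | T) | ~T) = max(a, b) on (0.70, 0.74) = 0.74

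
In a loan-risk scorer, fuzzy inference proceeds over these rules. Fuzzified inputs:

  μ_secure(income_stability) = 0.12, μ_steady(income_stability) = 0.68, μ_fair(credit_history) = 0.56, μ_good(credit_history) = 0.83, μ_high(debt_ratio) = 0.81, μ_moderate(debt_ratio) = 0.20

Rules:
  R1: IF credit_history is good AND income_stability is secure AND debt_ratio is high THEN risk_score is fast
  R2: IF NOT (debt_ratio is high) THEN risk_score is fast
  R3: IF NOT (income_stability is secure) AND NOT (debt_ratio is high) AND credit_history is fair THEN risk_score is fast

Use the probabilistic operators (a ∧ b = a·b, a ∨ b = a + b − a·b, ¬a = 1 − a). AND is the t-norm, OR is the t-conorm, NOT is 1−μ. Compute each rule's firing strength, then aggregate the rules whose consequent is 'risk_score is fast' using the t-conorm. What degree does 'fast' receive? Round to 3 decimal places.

R1: good=0.83, secure=0.12, high=0.81; AND[a·b] → w = 0.0807
R2: ¬high=1−0.81=0.19 → w = 0.1900
R3: ¬secure=1−0.12=0.88, ¬high=1−0.81=0.19, fair=0.56; AND[a·b] → w = 0.0936
Rules with consequent 'fast': {R1, R2, R3} → strengths 0.0807, 0.1900, 0.0936
Aggregate via t-conorm [a + b − a·b]: 0.3251

0.325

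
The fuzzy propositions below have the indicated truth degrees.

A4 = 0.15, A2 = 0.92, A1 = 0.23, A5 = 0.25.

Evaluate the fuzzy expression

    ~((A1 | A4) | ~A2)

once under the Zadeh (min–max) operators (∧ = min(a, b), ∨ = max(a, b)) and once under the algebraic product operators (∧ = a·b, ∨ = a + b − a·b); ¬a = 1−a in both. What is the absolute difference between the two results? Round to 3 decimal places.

Under Zadeh (min–max):
  A1 | A4 = max(a, b) on (0.23, 0.15) = 0.23
  ~A2 = 1 − 0.92 = 0.08
  (A1 | A4) | ~A2 = max(a, b) on (0.23, 0.08) = 0.23
  ~((A1 | A4) | ~A2) = 1 − 0.23 = 0.77
  → value = 0.7700
Under algebraic product:
  A1 | A4 = a + b − a·b on (0.2300, 0.1500) = 0.3455
  ~A2 = 1 − 0.9200 = 0.0800
  (A1 | A4) | ~A2 = a + b − a·b on (0.3455, 0.0800) = 0.3979
  ~((A1 | A4) | ~A2) = 1 − 0.3979 = 0.6021
  → value = 0.6021
|0.7700 − 0.6021| = 0.168

0.168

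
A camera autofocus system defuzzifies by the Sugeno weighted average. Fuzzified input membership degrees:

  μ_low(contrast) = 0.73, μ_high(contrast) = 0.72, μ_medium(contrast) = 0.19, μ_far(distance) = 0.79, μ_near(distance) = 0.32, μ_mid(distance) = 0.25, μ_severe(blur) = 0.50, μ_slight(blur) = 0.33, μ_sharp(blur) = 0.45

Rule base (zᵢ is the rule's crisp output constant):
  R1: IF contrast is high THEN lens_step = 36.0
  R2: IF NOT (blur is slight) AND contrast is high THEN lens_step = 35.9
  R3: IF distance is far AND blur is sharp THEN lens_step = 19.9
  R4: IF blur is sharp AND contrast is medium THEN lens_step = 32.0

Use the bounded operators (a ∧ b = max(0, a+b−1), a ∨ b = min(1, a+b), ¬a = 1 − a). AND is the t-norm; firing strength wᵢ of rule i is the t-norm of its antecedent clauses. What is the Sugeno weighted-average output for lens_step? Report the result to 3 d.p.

33.109

R1 (z=36.0): high=0.72 → w = 0.72
R2 (z=35.9): ¬slight=1−0.33=0.67, high=0.72; AND[max(0, a+b−1)] → w = 0.39
R3 (z=19.9): far=0.79, sharp=0.45; AND[max(0, a+b−1)] → w = 0.24
R4 (z=32.0): sharp=0.45, medium=0.19; AND[max(0, a+b−1)] → w = 0.00
Weighted average = (0.72·36.0 + 0.39·35.9 + 0.24·19.9 + 0.00·32.0) / (0.72 + 0.39 + 0.24 + 0.00)
  = 44.6970 / 1.3500 = 33.109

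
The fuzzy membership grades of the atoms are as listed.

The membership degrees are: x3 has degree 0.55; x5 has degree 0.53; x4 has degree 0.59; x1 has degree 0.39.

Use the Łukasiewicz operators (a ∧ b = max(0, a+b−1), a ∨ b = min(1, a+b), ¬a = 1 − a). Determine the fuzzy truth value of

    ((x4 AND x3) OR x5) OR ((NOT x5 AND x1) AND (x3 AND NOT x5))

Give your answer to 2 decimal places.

0.67

x4 AND x3 = max(0, a+b−1) on (0.59, 0.55) = 0.14
(x4 AND x3) OR x5 = min(1, a+b) on (0.14, 0.53) = 0.67
NOT x5 = 1 − 0.53 = 0.47
NOT x5 AND x1 = max(0, a+b−1) on (0.47, 0.39) = 0.00
NOT x5 = 1 − 0.53 = 0.47
x3 AND NOT x5 = max(0, a+b−1) on (0.55, 0.47) = 0.02
(NOT x5 AND x1) AND (x3 AND NOT x5) = max(0, a+b−1) on (0.00, 0.02) = 0.00
((x4 AND x3) OR x5) OR ((NOT x5 AND x1) AND (x3 AND NOT x5)) = min(1, a+b) on (0.67, 0.00) = 0.67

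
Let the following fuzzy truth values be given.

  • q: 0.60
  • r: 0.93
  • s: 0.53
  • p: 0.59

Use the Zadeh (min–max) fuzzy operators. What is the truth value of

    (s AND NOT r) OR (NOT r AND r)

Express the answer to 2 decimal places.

0.07

NOT r = 1 − 0.93 = 0.07
s AND NOT r = min(a, b) on (0.53, 0.07) = 0.07
NOT r = 1 − 0.93 = 0.07
NOT r AND r = min(a, b) on (0.07, 0.93) = 0.07
(s AND NOT r) OR (NOT r AND r) = max(a, b) on (0.07, 0.07) = 0.07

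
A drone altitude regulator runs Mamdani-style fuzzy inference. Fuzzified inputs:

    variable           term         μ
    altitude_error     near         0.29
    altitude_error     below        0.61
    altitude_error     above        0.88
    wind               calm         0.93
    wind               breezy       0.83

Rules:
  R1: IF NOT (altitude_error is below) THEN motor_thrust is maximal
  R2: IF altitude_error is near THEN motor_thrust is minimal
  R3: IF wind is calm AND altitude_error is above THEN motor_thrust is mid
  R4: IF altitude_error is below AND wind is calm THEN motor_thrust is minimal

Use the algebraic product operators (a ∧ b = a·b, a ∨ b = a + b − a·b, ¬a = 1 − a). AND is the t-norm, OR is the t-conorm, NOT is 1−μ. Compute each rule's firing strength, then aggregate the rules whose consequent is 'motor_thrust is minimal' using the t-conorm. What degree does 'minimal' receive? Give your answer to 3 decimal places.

R1: ¬below=1−0.61=0.39 → w = 0.3900
R2: near=0.29 → w = 0.2900
R3: calm=0.93, above=0.88; AND[a·b] → w = 0.8184
R4: below=0.61, calm=0.93; AND[a·b] → w = 0.5673
Rules with consequent 'minimal': {R2, R4} → strengths 0.2900, 0.5673
Aggregate via t-conorm [a + b − a·b]: 0.6928

0.693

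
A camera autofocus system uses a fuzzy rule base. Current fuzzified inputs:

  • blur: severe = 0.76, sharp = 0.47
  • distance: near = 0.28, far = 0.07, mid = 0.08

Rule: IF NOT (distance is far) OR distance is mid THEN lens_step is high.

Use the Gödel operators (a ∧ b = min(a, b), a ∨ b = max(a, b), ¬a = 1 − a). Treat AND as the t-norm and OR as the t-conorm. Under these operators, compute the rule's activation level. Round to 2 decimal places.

firing strength: ¬far=1−0.07=0.93, mid=0.08; OR[max(a, b)] → w = 0.93

0.93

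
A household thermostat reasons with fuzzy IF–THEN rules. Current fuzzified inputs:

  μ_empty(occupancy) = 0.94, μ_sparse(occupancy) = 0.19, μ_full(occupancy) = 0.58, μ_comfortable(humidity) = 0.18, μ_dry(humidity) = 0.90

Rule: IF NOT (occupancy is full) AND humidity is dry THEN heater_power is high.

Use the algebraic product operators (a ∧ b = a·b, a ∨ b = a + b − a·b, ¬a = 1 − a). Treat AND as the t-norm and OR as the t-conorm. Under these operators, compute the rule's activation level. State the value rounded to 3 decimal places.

0.378

firing strength: ¬full=1−0.58=0.42, dry=0.90; AND[a·b] → w = 0.3780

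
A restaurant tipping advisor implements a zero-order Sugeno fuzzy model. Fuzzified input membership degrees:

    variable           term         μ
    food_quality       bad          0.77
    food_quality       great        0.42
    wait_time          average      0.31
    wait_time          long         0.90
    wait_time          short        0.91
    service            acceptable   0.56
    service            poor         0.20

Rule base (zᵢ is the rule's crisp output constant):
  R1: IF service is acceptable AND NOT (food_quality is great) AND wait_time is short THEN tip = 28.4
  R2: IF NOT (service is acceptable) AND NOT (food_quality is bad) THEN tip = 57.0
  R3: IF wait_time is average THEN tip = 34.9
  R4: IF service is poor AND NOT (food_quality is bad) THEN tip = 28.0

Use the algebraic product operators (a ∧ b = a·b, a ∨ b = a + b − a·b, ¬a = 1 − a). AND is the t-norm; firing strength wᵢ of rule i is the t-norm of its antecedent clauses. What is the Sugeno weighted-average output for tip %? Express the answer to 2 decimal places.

34.90

R1 (z=28.4): acceptable=0.56, ¬great=1−0.42=0.58, short=0.91; AND[a·b] → w = 0.2956
R2 (z=57.0): ¬acceptable=1−0.56=0.44, ¬bad=1−0.77=0.23; AND[a·b] → w = 0.1012
R3 (z=34.9): average=0.31 → w = 0.3100
R4 (z=28.0): poor=0.20, ¬bad=1−0.77=0.23; AND[a·b] → w = 0.0460
Weighted average = (0.2956·28.4 + 0.1012·57.0 + 0.3100·34.9 + 0.0460·28.0) / (0.2956 + 0.1012 + 0.3100 + 0.0460)
  = 26.2695 / 0.7528 = 34.90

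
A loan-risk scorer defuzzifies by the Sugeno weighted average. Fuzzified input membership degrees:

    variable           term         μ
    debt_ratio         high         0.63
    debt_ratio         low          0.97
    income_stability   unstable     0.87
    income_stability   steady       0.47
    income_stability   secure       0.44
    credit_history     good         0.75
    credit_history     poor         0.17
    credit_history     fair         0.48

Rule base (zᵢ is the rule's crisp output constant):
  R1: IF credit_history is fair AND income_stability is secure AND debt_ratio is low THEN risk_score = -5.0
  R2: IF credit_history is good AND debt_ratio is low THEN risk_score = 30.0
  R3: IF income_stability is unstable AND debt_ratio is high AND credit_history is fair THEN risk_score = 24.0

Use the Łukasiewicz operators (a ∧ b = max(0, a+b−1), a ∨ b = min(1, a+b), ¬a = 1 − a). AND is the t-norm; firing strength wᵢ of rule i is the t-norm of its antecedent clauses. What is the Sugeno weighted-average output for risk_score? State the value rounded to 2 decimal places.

R1 (z=-5.0): fair=0.48, secure=0.44, low=0.97; AND[max(0, a+b−1)] → w = 0.00
R2 (z=30.0): good=0.75, low=0.97; AND[max(0, a+b−1)] → w = 0.72
R3 (z=24.0): unstable=0.87, high=0.63, fair=0.48; AND[max(0, a+b−1)] → w = 0.00
Weighted average = (0.00·-5.0 + 0.72·30.0 + 0.00·24.0) / (0.00 + 0.72 + 0.00)
  = 21.6000 / 0.7200 = 30.00

30.00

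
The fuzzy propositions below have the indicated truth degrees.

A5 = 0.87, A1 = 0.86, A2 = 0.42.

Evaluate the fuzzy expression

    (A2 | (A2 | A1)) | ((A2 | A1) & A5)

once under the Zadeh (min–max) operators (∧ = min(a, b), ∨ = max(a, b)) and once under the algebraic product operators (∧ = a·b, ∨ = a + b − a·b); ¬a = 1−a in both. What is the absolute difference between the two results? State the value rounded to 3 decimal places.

Under Zadeh (min–max):
  A2 | A1 = max(a, b) on (0.42, 0.86) = 0.86
  A2 | (A2 | A1) = max(a, b) on (0.42, 0.86) = 0.86
  A2 | A1 = max(a, b) on (0.42, 0.86) = 0.86
  (A2 | A1) & A5 = min(a, b) on (0.86, 0.87) = 0.86
  (A2 | (A2 | A1)) | ((A2 | A1) & A5) = max(a, b) on (0.86, 0.86) = 0.86
  → value = 0.8600
Under algebraic product:
  A2 | A1 = a + b − a·b on (0.4200, 0.8600) = 0.9188
  A2 | (A2 | A1) = a + b − a·b on (0.4200, 0.9188) = 0.9529
  A2 | A1 = a + b − a·b on (0.4200, 0.8600) = 0.9188
  (A2 | A1) & A5 = a·b on (0.9188, 0.8700) = 0.7994
  (A2 | (A2 | A1)) | ((A2 | A1) & A5) = a + b − a·b on (0.9529, 0.7994) = 0.9906
  → value = 0.9906
|0.8600 − 0.9906| = 0.131

0.131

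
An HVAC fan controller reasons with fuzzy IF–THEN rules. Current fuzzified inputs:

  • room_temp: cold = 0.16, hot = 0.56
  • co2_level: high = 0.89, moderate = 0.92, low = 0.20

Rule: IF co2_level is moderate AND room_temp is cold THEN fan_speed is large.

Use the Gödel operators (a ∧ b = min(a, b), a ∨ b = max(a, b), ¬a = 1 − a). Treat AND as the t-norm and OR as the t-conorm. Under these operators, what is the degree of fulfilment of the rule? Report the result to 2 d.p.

firing strength: moderate=0.92, cold=0.16; AND[min(a, b)] → w = 0.16

0.16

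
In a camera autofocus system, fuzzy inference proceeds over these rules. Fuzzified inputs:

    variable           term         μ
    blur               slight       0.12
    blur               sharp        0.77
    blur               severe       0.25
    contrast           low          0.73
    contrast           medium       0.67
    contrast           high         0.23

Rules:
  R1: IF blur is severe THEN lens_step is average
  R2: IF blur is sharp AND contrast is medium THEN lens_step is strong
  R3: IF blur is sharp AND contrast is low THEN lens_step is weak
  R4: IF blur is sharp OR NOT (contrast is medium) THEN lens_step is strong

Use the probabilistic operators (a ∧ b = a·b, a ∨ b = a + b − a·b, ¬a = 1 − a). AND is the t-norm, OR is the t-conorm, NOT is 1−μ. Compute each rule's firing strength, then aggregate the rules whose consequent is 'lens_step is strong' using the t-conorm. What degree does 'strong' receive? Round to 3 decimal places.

0.925

R1: severe=0.25 → w = 0.2500
R2: sharp=0.77, medium=0.67; AND[a·b] → w = 0.5159
R3: sharp=0.77, low=0.73; AND[a·b] → w = 0.5621
R4: sharp=0.77, ¬medium=1−0.67=0.33; OR[a + b − a·b] → w = 0.8459
Rules with consequent 'strong': {R2, R4} → strengths 0.5159, 0.8459
Aggregate via t-conorm [a + b − a·b]: 0.9254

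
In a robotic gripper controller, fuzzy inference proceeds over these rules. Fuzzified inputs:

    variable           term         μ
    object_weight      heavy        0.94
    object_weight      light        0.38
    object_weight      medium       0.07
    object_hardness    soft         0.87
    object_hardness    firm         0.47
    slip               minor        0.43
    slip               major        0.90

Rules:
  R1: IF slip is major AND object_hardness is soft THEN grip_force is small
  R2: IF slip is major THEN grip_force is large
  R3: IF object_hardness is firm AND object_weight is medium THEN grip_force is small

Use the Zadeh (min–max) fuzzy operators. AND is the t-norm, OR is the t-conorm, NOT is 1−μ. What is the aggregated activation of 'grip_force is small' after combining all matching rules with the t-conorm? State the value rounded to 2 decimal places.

R1: major=0.90, soft=0.87; AND[min(a, b)] → w = 0.87
R2: major=0.90 → w = 0.90
R3: firm=0.47, medium=0.07; AND[min(a, b)] → w = 0.07
Rules with consequent 'small': {R1, R3} → strengths 0.87, 0.07
Aggregate via t-conorm [max(a, b)]: 0.87

0.87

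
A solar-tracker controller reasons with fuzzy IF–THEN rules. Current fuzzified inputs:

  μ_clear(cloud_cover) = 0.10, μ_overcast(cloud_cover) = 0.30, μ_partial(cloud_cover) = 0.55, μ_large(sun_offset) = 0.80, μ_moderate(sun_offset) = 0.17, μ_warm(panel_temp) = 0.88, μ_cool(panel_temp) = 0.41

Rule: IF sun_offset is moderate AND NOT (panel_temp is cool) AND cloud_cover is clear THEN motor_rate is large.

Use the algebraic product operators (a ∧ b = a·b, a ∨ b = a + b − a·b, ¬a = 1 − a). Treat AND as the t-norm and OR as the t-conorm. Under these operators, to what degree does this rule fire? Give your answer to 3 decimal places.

0.010

firing strength: moderate=0.17, ¬cool=1−0.41=0.59, clear=0.10; AND[a·b] → w = 0.0100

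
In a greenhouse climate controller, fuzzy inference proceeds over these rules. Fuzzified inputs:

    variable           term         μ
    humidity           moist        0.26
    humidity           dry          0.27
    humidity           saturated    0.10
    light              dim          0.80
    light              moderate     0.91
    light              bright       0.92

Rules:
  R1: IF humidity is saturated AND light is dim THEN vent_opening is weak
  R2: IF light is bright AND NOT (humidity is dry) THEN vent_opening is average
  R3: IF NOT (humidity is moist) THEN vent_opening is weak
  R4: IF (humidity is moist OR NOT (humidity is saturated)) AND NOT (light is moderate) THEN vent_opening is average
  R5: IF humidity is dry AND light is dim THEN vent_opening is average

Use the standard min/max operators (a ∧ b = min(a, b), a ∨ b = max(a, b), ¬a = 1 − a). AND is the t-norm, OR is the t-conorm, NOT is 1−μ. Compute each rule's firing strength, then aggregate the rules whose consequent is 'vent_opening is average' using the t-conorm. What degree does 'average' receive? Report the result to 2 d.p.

0.73

R1: saturated=0.10, dim=0.80; AND[min(a, b)] → w = 0.10
R2: bright=0.92, ¬dry=1−0.27=0.73; AND[min(a, b)] → w = 0.73
R3: ¬moist=1−0.26=0.74 → w = 0.74
R4: (moist=0.26 OR ¬saturated=1−0.10=0.90) = 0.90; AND[min(a, b)] with ¬moderate=1−0.91=0.09 → w = 0.09
R5: dry=0.27, dim=0.80; AND[min(a, b)] → w = 0.27
Rules with consequent 'average': {R2, R4, R5} → strengths 0.73, 0.09, 0.27
Aggregate via t-conorm [max(a, b)]: 0.73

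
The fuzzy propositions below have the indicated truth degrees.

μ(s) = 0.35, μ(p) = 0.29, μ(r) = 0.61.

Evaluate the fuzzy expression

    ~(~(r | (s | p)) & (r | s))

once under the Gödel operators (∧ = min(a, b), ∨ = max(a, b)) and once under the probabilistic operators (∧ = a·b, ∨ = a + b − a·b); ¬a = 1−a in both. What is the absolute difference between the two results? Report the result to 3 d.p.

Under Gödel:
  s | p = max(a, b) on (0.35, 0.29) = 0.35
  r | (s | p) = max(a, b) on (0.61, 0.35) = 0.61
  ~(r | (s | p)) = 1 − 0.61 = 0.39
  r | s = max(a, b) on (0.61, 0.35) = 0.61
  ~(r | (s | p)) & (r | s) = min(a, b) on (0.39, 0.61) = 0.39
  ~(~(r | (s | p)) & (r | s)) = 1 − 0.39 = 0.61
  → value = 0.6100
Under probabilistic:
  s | p = a + b − a·b on (0.3500, 0.2900) = 0.5385
  r | (s | p) = a + b − a·b on (0.6100, 0.5385) = 0.8200
  ~(r | (s | p)) = 1 − 0.8200 = 0.1800
  r | s = a + b − a·b on (0.6100, 0.3500) = 0.7465
  ~(r | (s | p)) & (r | s) = a·b on (0.1800, 0.7465) = 0.1344
  ~(~(r | (s | p)) & (r | s)) = 1 − 0.1344 = 0.8656
  → value = 0.8656
|0.6100 − 0.8656| = 0.256

0.256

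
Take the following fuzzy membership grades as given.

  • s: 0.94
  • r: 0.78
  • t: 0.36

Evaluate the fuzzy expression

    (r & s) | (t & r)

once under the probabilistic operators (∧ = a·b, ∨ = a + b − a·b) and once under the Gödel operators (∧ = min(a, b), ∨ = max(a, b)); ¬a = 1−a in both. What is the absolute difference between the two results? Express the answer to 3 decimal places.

Under probabilistic:
  r & s = a·b on (0.7800, 0.9400) = 0.7332
  t & r = a·b on (0.3600, 0.7800) = 0.2808
  (r & s) | (t & r) = a + b − a·b on (0.7332, 0.2808) = 0.8081
  → value = 0.8081
Under Gödel:
  r & s = min(a, b) on (0.78, 0.94) = 0.78
  t & r = min(a, b) on (0.36, 0.78) = 0.36
  (r & s) | (t & r) = max(a, b) on (0.78, 0.36) = 0.78
  → value = 0.7800
|0.8081 − 0.7800| = 0.028

0.028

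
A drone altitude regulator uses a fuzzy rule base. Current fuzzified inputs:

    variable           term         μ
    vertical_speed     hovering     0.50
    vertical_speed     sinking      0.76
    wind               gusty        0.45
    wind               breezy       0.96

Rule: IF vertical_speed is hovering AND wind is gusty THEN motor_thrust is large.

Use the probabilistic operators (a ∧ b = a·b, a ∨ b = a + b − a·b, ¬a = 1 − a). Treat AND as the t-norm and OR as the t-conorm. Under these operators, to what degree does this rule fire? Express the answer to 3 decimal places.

0.225

firing strength: hovering=0.50, gusty=0.45; AND[a·b] → w = 0.2250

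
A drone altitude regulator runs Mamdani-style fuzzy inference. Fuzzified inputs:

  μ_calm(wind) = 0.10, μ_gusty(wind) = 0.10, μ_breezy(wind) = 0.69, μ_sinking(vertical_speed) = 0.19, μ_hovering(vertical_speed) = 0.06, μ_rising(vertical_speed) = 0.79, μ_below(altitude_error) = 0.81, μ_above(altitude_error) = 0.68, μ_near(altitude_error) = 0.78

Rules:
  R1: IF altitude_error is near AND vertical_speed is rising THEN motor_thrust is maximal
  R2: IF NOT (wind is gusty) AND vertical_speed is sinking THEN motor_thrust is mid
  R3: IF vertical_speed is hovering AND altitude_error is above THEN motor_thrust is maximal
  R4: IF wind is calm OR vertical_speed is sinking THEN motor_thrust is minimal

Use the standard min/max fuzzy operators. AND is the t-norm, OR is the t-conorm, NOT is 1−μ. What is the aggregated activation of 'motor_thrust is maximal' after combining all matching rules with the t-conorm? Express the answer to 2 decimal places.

R1: near=0.78, rising=0.79; AND[min(a, b)] → w = 0.78
R2: ¬gusty=1−0.10=0.90, sinking=0.19; AND[min(a, b)] → w = 0.19
R3: hovering=0.06, above=0.68; AND[min(a, b)] → w = 0.06
R4: calm=0.10, sinking=0.19; OR[max(a, b)] → w = 0.19
Rules with consequent 'maximal': {R1, R3} → strengths 0.78, 0.06
Aggregate via t-conorm [max(a, b)]: 0.78

0.78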